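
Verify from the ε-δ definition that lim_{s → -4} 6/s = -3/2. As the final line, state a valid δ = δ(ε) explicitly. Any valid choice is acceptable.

Fix ε > 0. We seek δ > 0 such that 0 < |s + 4| < δ implies |6/s + 3/2| < ε.
|6/s + 3/2| = 6·|-4 − s|/(4·|s|) = 6|s + 4|/(4|s|).
Require δ ≤ 2 so that |s| > 4 − 2 = 2, hence 4|s| > 8.
Then |6/s + 3/2| < 6|s + 4|/8, which is < ε when |s + 4| < (4/3)ε.
Take δ = min(2, (4/3)ε). Then 0 < |s + 4| < δ gives both |s + 4| < 2 and |s + 4| < (4/3)ε, so |6/s + 3/2| < ε.

δ = min(2, (4/3)ε)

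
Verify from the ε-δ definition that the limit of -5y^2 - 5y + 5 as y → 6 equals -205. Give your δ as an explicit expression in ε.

Let ε > 0. We want δ > 0 such that 0 < |y − 6| < δ implies |(-5y^2 - 5y + 5) + 205| < ε.
(-5y^2 - 5y + 5) + 205 = -5y^2 - 5y + 210 = (y − 6)(-5y - 35).
So |(-5y^2 - 5y + 5) + 205| = |y − 6|·|-5y - 35|.
Assume first that |y − 6| < 1, so |y| < 7. Then |-5y - 35| ≤ 5·7 + 35 = 70.
Hence |(-5y^2 - 5y + 5) + 205| ≤ 70|y − 6| < ε provided |y − 6| < ε/70.
Choosing δ = min(1, ε/70) ensures both conditions, hence |(-5y^2 - 5y + 5) + 205| < ε.

δ = min(1, ε/70)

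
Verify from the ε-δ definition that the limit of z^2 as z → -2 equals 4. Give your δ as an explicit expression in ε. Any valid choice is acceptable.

Fix ε > 0. We seek δ > 0 with 0 < |z + 2| < δ ⇒ |z^2 − 4| < ε.
Factor: z^2 − 4 = (z + 2)(z - 2), so |z^2 − 4| = |z + 2|·|z - 2|.
Impose δ ≤ 2 so that |z| < 4; then |z - 2| ≤ 6.
Hence |z^2 − 4| ≤ 6|z + 2|, which is < ε once |z + 2| < ε/6.
Take δ = min(2, ε/6). If 0 < |z + 2| < δ then both bounds hold and |z^2 − 4| ≤ 6|z + 2| < 6·(ε/6) = ε.

δ = min(2, ε/6)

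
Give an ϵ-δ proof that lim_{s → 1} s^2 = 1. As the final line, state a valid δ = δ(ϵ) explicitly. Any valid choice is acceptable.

Suppose ϵ > 0. We seek δ > 0 with 0 < |s − 1| < δ ⇒ |s^2 − 1| < ϵ.
Factor: s^2 − 1 = (s − 1)(s + 1), so |s^2 − 1| = |s − 1|·|s + 1|.
Restrict δ ≤ 1. Then |s − 1| < 1 gives |s| < 2, so by the triangle inequality |s + 1| ≤ 2 + 1 = 3.
Hence |s^2 − 1| ≤ 3|s − 1|, which is < ϵ once |s − 1| < ϵ/3.
Take δ = min(1, ϵ/3). If 0 < |s − 1| < δ then both bounds hold and |s^2 − 1| ≤ 3|s − 1| < 3·(ϵ/3) = ϵ.

δ = min(1, ϵ/3)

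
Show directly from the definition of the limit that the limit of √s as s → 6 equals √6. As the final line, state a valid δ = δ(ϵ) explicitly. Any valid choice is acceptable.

Let ϵ > 0. We want δ > 0 such that 0 < |s − 6| < δ implies |√s − √6| < ϵ.
Multiplying by the conjugate, |√s − √6| = |s − 6|/(√s + √6).
Restrict δ ≤ 6 so that |s − 6| < 6 forces s > 0, and then √s + √6 > √6.
Hence |√s − √6| < |s − 6|/√6, which is < ϵ once |s − 6| < √6·ϵ.
Take δ = min(6, √6·ϵ). If 0 < |s − 6| < δ then s > 0 and |√s − √6| < |s − 6|/√6 < ϵ.

δ = min(6, √6·ϵ)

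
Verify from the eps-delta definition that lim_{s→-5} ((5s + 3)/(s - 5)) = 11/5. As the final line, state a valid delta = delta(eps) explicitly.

delta = min(5, (25/14)eps)

Fix eps > 0. We want delta > 0 with 0 < |s + 5| < delta ⇒ |(5s + 3)/(s - 5) − (11/5)| < eps.
Combining over a common denominator, (5s + 3)/(s - 5) − (11/5) = [(5s + 3)·(-10) − (-22)·(s - 5)] / [(-10)·(s - 5)] = -28(s + 5) / ((-10)(s - 5)).
So |(5s + 3)/(s - 5) − (11/5)| = 28|s + 5| / (10·|s − 5|).
Require delta ≤ 5, so |s − 5| ≥ |-10| − |s + 5| > 10 − 5 = 5.
Hence |(5s + 3)/(s - 5) − (11/5)| < 28|s + 5|/(10·5) = (14/25)|s + 5|, which is < eps once |s + 5| < (25/14)eps.
Take delta = min(5, (25/14)eps). Then 0 < |s + 5| < delta forces both bounds, so |(5s + 3)/(s - 5) − (11/5)| < eps.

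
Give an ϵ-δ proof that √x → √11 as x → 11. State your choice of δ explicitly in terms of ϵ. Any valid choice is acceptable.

δ = min(11, √11·ϵ)

Let ϵ > 0 be given. We want δ > 0 such that 0 < |x − 11| < δ implies |√x − √11| < ϵ.
Rationalise: √x − √11 = (x − 11)/(√x + √11), so |√x − √11| = |x − 11|/(√x + √11).
Restrict δ ≤ 11 so that |x − 11| < 11 forces x > 0, and then √x + √11 > √11.
Hence |√x − √11| < |x − 11|/√11, which is < ϵ once |x − 11| < √11·ϵ.
Take δ = min(11, √11·ϵ). If 0 < |x − 11| < δ then x > 0 and |√x − √11| < |x − 11|/√11 < ϵ.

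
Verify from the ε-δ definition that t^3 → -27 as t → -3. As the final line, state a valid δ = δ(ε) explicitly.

Fix ε > 0. We seek δ > 0 with 0 < |t + 3| < δ ⇒ |t^3 + 27| < ε.
Factor: t^3 + 27 = (t + 3)(t^2 - 3t + 9), so |t^3 + 27| = |t + 3|·|t^2 - 3t + 9|.
Restrict δ ≤ 2. Then |t + 3| < 2 gives |t| < 5, so by the triangle inequality |t^2 - 3t + 9| ≤ 5^2 + 3·5 + 9 = 49.
Hence |t^3 + 27| ≤ 49|t + 3|, which is < ε once |t + 3| < ε/49.
Take δ = min(2, ε/49). If 0 < |t + 3| < δ then both bounds hold and |t^3 + 27| ≤ 49|t + 3| < 49·(ε/49) = ε.

δ = min(2, ε/49)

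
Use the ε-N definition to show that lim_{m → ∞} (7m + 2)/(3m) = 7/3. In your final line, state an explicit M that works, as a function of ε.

Fix ε > 0. For m ≥ 1, |(7m + 2)/(3m) − (7/3)| = |6|/(3(3m)) = 6/(3(3m)).
Since 3m ≥ 3m for m ≥ 1, this is ≤ 6/(3·3m) = (2/3)/m.
So |(7m + 2)/(3m) − (7/3)| < ε whenever m > (2/3)/ε.
Take M = (2/3)/ε. If m > M then |(7m + 2)/(3m) − (7/3)| ≤ (2/3)/m < ε.

M = (2/3)/ε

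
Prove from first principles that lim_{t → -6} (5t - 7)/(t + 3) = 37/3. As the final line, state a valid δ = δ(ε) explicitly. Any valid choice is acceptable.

Let ε > 0. We want δ > 0 with 0 < |t + 6| < δ ⇒ |(5t - 7)/(t + 3) − (37/3)| < ε.
Combining over a common denominator, (5t - 7)/(t + 3) − (37/3) = [(5t - 7)·(-3) − (-37)·(t + 3)] / [(-3)·(t + 3)] = 22(t + 6) / ((-3)(t + 3)).
So |(5t - 7)/(t + 3) − (37/3)| = 22|t + 6| / (3·|t + 3|).
Restrict δ ≤ 3/2. Then |t + 6| < 3/2 gives |t + 3| = |(t + 6) + (-3)| ≥ 3 − 3/2 = 3/2.
Hence |(5t - 7)/(t + 3) − (37/3)| < 22|t + 6|/(3·(3/2)) = (44/9)|t + 6|, which is < ε once |t + 6| < (9/44)ε.
Take δ = min(3/2, (9/44)ε). Then 0 < |t + 6| < δ forces both bounds, so |(5t - 7)/(t + 3) − (37/3)| < ε.

δ = min(3/2, (9/44)ε)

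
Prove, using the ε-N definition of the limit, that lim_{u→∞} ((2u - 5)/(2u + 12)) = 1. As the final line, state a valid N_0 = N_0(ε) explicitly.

Let ε > 0. We seek N_0 > 0 such that u > N_0 implies |(2u - 5)/(2u + 12) − 1| < ε.
(2u - 5)/(2u + 12) − 1 = (2(2u - 5) − 2(2u + 12)) / (2(2u + 12)) = -34/(2(2u + 12)).
For u > 0 we have 2u + 12 > 2u, so |(2u - 5)/(2u + 12) − 1| = 34/(2(2u + 12)) < 34/(2·2u) = (17/2)/u.
Thus |(2u - 5)/(2u + 12) − 1| < ε whenever u > (17/2)/ε.
Take N_0 = (17/2)/ε. If u > N_0 then |(2u - 5)/(2u + 12) − 1| < (17/2)/u < ε.

N_0 = (17/2)/ε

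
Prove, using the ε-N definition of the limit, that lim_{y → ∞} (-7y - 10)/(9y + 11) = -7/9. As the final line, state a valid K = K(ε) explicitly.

Let ε > 0. We seek K > 0 such that y > K implies |(-7y - 10)/(9y + 11) + 7/9| < ε.
(-7y - 10)/(9y + 11) + 7/9 = (9(-7y - 10) − (-7)(9y + 11)) / (9(9y + 11)) = -13/(9(9y + 11)).
For y > 0 we have 9y + 11 > 9y, so |(-7y - 10)/(9y + 11) + 7/9| = 13/(9(9y + 11)) < 13/(9·9y) = (13/81)/y.
Thus |(-7y - 10)/(9y + 11) + 7/9| < ε whenever y > (13/81)/ε.
Take K = (13/81)/ε. If y > K then |(-7y - 10)/(9y + 11) + 7/9| < (13/81)/y < ε.

K = (13/81)/ε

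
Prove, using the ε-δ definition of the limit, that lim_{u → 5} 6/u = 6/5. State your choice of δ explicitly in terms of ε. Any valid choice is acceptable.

δ = min(5/2, (25/12)ε)

Suppose ε > 0. We seek δ > 0 such that 0 < |u − 5| < δ implies |6/u − (6/5)| < ε.
|6/u − (6/5)| = 6·|5 − u|/(5·|u|) = 6|u − 5|/(5|u|).
Require δ ≤ 5/2 so that |u| > 5 − 5/2 = 5/2, hence 5|u| > 25/2.
Then |6/u − (6/5)| < 6|u − 5|/(25/2), which is < ε when |u − 5| < (25/12)ε.
Take δ = min(5/2, (25/12)ε). Then 0 < |u − 5| < δ gives both |u − 5| < 5/2 and |u − 5| < (25/12)ε, so |6/u − (6/5)| < ε.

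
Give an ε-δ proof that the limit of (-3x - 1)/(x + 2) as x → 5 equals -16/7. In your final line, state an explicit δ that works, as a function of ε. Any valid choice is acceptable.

δ = min(7/2, (49/10)ε)

Fix ε > 0. We want δ > 0 with 0 < |x − 5| < δ ⇒ |(-3x - 1)/(x + 2) + 16/7| < ε.
Combining over a common denominator, (-3x - 1)/(x + 2) + 16/7 = [(-3x - 1)·7 − (-16)·(x + 2)] / [7·(x + 2)] = -5(x − 5) / (7(x + 2)).
So |(-3x - 1)/(x + 2) + 16/7| = 5|x − 5| / (7·|x + 2|).
Restrict δ ≤ 7/2. Then |x − 5| < 7/2 gives |x + 2| = |(x − 5) + 7| ≥ 7 − 7/2 = 7/2.
Hence |(-3x - 1)/(x + 2) + 16/7| < 5|x − 5|/(7·(7/2)) = (10/49)|x − 5|, which is < ε once |x − 5| < (49/10)ε.
Take δ = min(7/2, (49/10)ε). Then 0 < |x − 5| < δ forces both bounds, so |(-3x - 1)/(x + 2) + 16/7| < ε.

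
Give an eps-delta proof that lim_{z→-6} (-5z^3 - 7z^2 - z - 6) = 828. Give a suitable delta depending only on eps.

Let eps > 0. We want delta > 0 such that 0 < |z + 6| < delta implies |(-5z^3 - 7z^2 - z - 6) − 828| < eps.
(-5z^3 - 7z^2 - z - 6) − 828 = -5z^3 - 7z^2 - z - 834 = (z + 6)(-5z^2 + 23z - 139).
So |(-5z^3 - 7z^2 - z - 6) − 828| = |z + 6|·|-5z^2 + 23z - 139|.
Assume first that |z + 6| < 1, so |z| < 7. Then |-5z^2 + 23z - 139| ≤ 5·7^2 + 23·7 + 139 = 545.
Hence |(-5z^3 - 7z^2 - z - 6) − 828| ≤ 545|z + 6| < eps provided |z + 6| < eps/545.
Choosing delta = min(1, eps/545) ensures both conditions, hence |(-5z^3 - 7z^2 - z - 6) − 828| < eps.

delta = min(1, eps/545)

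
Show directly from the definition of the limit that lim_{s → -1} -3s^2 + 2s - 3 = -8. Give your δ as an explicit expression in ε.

Let ε > 0. We want δ > 0 such that 0 < |s + 1| < δ implies |(-3s^2 + 2s - 3) + 8| < ε.
(-3s^2 + 2s - 3) + 8 = -3s^2 + 2s + 5 = (s + 1)(-3s + 5).
So |(-3s^2 + 2s - 3) + 8| = |s + 1|·|-3s + 5|.
Require δ ≤ 1. Then |s + 1| < 1 gives |s| < 2, and by the triangle inequality |-3s + 5| ≤ 3·2 + 5 = 11.
Hence |(-3s^2 + 2s - 3) + 8| ≤ 11|s + 1| < ε provided |s + 1| < ε/11.
Choosing δ = min(1, ε/11) ensures both conditions, hence |(-3s^2 + 2s - 3) + 8| < ε.

δ = min(1, ε/11)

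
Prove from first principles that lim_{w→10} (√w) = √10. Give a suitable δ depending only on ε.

Let ε > 0. We want δ > 0 such that 0 < |w − 10| < δ implies |√w − √10| < ε.
Multiplying by the conjugate, |√w − √10| = |w − 10|/(√w + √10).
Restrict δ ≤ 10 so that |w − 10| < 10 forces w > 0, and then √w + √10 > √10.
Hence |√w − √10| < |w − 10|/√10, which is < ε once |w − 10| < √10·ε.
Take δ = min(10, √10·ε). If 0 < |w − 10| < δ then w > 0 and |√w − √10| < |w − 10|/√10 < ε.

δ = min(10, √10·ε)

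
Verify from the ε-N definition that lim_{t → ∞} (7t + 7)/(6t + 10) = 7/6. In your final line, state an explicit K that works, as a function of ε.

Fix ε > 0. We seek K > 0 such that t > K implies |(7t + 7)/(6t + 10) − (7/6)| < ε.
(7t + 7)/(6t + 10) − (7/6) = (6(7t + 7) − 7(6t + 10)) / (6(6t + 10)) = -28/(6(6t + 10)).
For t > 0 we have 6t + 10 > 6t, so |(7t + 7)/(6t + 10) − (7/6)| = 28/(6(6t + 10)) < 28/(6·6t) = (7/9)/t.
Thus |(7t + 7)/(6t + 10) − (7/6)| < ε whenever t > (7/9)/ε.
Take K = (7/9)/ε. If t > K then |(7t + 7)/(6t + 10) − (7/6)| < (7/9)/t < ε.

K = (7/9)/ε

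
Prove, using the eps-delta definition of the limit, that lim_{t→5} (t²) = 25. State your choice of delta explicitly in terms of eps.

delta = min(1, eps/11)

Let eps > 0 be given. We seek delta > 0 with 0 < |t − 5| < delta ⇒ |t² − 25| < eps.
Factor: t² − 25 = (t − 5)(t + 5), so |t² − 25| = |t − 5|·|t + 5|.
Restrict delta ≤ 1. Then |t − 5| < 1 gives |t| < 6, so by the triangle inequality |t + 5| ≤ 6 + 5 = 11.
Hence |t² − 25| ≤ 11|t − 5|, which is < eps once |t − 5| < eps/11.
Take delta = min(1, eps/11). If 0 < |t − 5| < delta then both bounds hold and |t² − 25| ≤ 11|t − 5| < 11·(eps/11) = eps.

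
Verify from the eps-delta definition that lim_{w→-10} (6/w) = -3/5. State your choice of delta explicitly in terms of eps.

delta = min(5, (25/3)eps)

Suppose eps > 0. We seek delta > 0 such that 0 < |w + 10| < delta implies |6/w + 3/5| < eps.
|6/w + 3/5| = 6·|-10 − w|/(10·|w|) = 6|w + 10|/(10|w|).
Require delta ≤ 5 so that |w| > 10 − 5 = 5, hence 10|w| > 50.
Then |6/w + 3/5| < 6|w + 10|/50, which is < eps when |w + 10| < (25/3)eps.
Take delta = min(5, (25/3)eps). Then 0 < |w + 10| < delta gives both |w + 10| < 5 and |w + 10| < (25/3)eps, so |6/w + 3/5| < eps.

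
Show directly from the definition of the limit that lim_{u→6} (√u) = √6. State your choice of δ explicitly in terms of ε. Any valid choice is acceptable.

Let ε > 0. We want δ > 0 such that 0 < |u − 6| < δ implies |√u − √6| < ε.
Multiplying by the conjugate, |√u − √6| = |u − 6|/(√u + √6).
Restrict δ ≤ 6 so that |u − 6| < 6 forces u > 0, and then √u + √6 > √6.
Hence |√u − √6| < |u − 6|/√6, which is < ε once |u − 6| < √6·ε.
Take δ = min(6, √6·ε). If 0 < |u − 6| < δ then u > 0 and |√u − √6| < |u − 6|/√6 < ε.

δ = min(6, √6·ε)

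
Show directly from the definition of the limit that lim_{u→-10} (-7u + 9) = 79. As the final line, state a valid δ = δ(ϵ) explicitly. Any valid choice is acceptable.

Let ϵ > 0 be given. We need δ > 0 so that 0 < |u + 10| < δ implies |(-7u + 9) − 79| < ϵ.
Since (-7u + 9) − 79 = -7(u + 10), we have |(-7u + 9) − 79| = 7|u + 10|.
So 7|u + 10| < ϵ exactly when |u + 10| < ϵ/7.
Choosing δ = ϵ/7 gives |(-7u + 9) − 79| = 7|u + 10| < ϵ whenever |u + 10| < δ.

δ = ϵ/7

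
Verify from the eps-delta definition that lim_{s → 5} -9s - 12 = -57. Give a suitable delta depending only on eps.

Let eps > 0. We need delta > 0 so that 0 < |s − 5| < delta implies |(-9s - 12) + 57| < eps.
Since (-9s - 12) + 57 = -9(s − 5), we have |(-9s - 12) + 57| = 9|s − 5|.
So 9|s − 5| < eps exactly when |s − 5| < eps/9.
Take delta = eps/9. If 0 < |s − 5| < delta then |(-9s - 12) + 57| = 9|s − 5| < 9·(eps/9) = eps.

delta = eps/9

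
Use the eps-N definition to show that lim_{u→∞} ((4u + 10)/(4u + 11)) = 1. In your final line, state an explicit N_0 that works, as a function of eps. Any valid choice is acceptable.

N_0 = (1/4)/eps

Fix eps > 0. We seek N_0 > 0 such that u > N_0 implies |(4u + 10)/(4u + 11) − 1| < eps.
(4u + 10)/(4u + 11) − 1 = (4(4u + 10) − 4(4u + 11)) / (4(4u + 11)) = -4/(4(4u + 11)).
For u > 0 we have 4u + 11 > 4u, so |(4u + 10)/(4u + 11) − 1| = 4/(4(4u + 11)) < 4/(4·4u) = (1/4)/u.
Thus |(4u + 10)/(4u + 11) − 1| < eps whenever u > (1/4)/eps.
Take N_0 = (1/4)/eps. If u > N_0 then |(4u + 10)/(4u + 11) − 1| < (1/4)/u < eps.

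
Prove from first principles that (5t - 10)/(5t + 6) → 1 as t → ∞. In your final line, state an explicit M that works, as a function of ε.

Let ε > 0. We seek M > 0 such that t > M implies |(5t - 10)/(5t + 6) − 1| < ε.
(5t - 10)/(5t + 6) − 1 = (5(5t - 10) − 5(5t + 6)) / (5(5t + 6)) = -80/(5(5t + 6)).
For t > 0 we have 5t + 6 > 5t, so |(5t - 10)/(5t + 6) − 1| = 80/(5(5t + 6)) < 80/(5·5t) = (16/5)/t.
Thus |(5t - 10)/(5t + 6) − 1| < ε whenever t > (16/5)/ε.
Take M = (16/5)/ε. If t > M then |(5t - 10)/(5t + 6) − 1| < (16/5)/t < ε.

M = (16/5)/ε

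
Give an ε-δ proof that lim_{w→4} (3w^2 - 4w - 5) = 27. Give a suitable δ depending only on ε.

Let ε > 0. We want δ > 0 such that 0 < |w − 4| < δ implies |(3w^2 - 4w - 5) − 27| < ε.
(3w^2 - 4w - 5) − 27 = 3w^2 - 4w - 32 = (w − 4)(3w + 8).
So |(3w^2 - 4w - 5) − 27| = |w − 4|·|3w + 8|.
Require δ ≤ 1. Then |w − 4| < 1 gives |w| < 5, and by the triangle inequality |3w + 8| ≤ 3·5 + 8 = 23.
Hence |(3w^2 - 4w - 5) − 27| ≤ 23|w − 4| < ε provided |w − 4| < ε/23.
Take δ = min(1, ε/23). Then 0 < |w − 4| < δ gives both |w − 4| < 1 and |w − 4| < ε/23, so |(3w^2 - 4w - 5) − 27| < ε.

δ = min(1, ε/23)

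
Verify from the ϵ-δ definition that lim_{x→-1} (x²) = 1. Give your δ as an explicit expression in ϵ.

δ = min(2, ϵ/4)

Fix ϵ > 0. We seek δ > 0 with 0 < |x + 1| < δ ⇒ |x² − 1| < ϵ.
Factor: x² − 1 = (x + 1)(x - 1), so |x² − 1| = |x + 1|·|x - 1|.
Impose δ ≤ 2 so that |x| < 3; then |x - 1| ≤ 4.
Hence |x² − 1| ≤ 4|x + 1|, which is < ϵ once |x + 1| < ϵ/4.
Take δ = min(2, ϵ/4). If 0 < |x + 1| < δ then both bounds hold and |x² − 1| ≤ 4|x + 1| < 4·(ϵ/4) = ϵ.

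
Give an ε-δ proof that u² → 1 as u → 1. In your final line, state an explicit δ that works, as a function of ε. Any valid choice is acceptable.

Let ε > 0 be given. We seek δ > 0 with 0 < |u − 1| < δ ⇒ |u² − 1| < ε.
Factor: u² − 1 = (u − 1)(u + 1), so |u² − 1| = |u − 1|·|u + 1|.
Restrict δ ≤ 2. Then |u − 1| < 2 gives |u| < 3, so by the triangle inequality |u + 1| ≤ 3 + 1 = 4.
Hence |u² − 1| ≤ 4|u − 1|, which is < ε once |u − 1| < ε/4.
Take δ = min(2, ε/4). If 0 < |u − 1| < δ then both bounds hold and |u² − 1| ≤ 4|u − 1| < 4·(ε/4) = ε.

δ = min(2, ε/4)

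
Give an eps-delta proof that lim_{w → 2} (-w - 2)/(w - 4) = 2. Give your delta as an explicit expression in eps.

delta = min(1, (1/3)eps)

Fix eps > 0. We want delta > 0 with 0 < |w − 2| < delta ⇒ |(-w - 2)/(w - 4) − 2| < eps.
Combining over a common denominator, (-w - 2)/(w - 4) − 2 = [(-w - 2)·(-2) − (-4)·(w - 4)] / [(-2)·(w - 4)] = 6(w − 2) / ((-2)(w - 4)).
So |(-w - 2)/(w - 4) − 2| = 6|w − 2| / (2·|w − 4|).
Restrict delta ≤ 1. Then |w − 2| < 1 gives |w − 4| = |(w − 2) + (-2)| ≥ 2 − 1 = 1.
Hence |(-w - 2)/(w - 4) − 2| < 6|w − 2|/(2·1) = 3|w − 2|, which is < eps once |w − 2| < (1/3)eps.
Take delta = min(1, (1/3)eps). Then 0 < |w − 2| < delta forces both bounds, so |(-w - 2)/(w - 4) − 2| < eps.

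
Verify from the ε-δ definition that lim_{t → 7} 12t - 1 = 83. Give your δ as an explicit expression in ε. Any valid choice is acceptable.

δ = ε/12

Let ε > 0 be given. We need δ > 0 so that 0 < |t − 7| < δ implies |(12t - 1) − 83| < ε.
Since (12t - 1) − 83 = 12(t − 7), we have |(12t - 1) − 83| = 12|t − 7|.
Thus it suffices that |t − 7| < ε/12.
Take δ = ε/12. If 0 < |t − 7| < δ then |(12t - 1) − 83| = 12|t − 7| < 12·(ε/12) = ε.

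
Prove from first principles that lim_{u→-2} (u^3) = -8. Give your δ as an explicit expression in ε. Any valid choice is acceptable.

Let ε > 0 be given. We seek δ > 0 with 0 < |u + 2| < δ ⇒ |u^3 + 8| < ε.
Factor: u^3 + 8 = (u + 2)(u^2 - 2u + 4), so |u^3 + 8| = |u + 2|·|u^2 - 2u + 4|.
Impose δ ≤ 1 so that |u| < 3; then |u^2 - 2u + 4| ≤ 19.
Hence |u^3 + 8| ≤ 19|u + 2|, which is < ε once |u + 2| < ε/19.
Take δ = min(1, ε/19). If 0 < |u + 2| < δ then both bounds hold and |u^3 + 8| ≤ 19|u + 2| < 19·(ε/19) = ε.

δ = min(1, ε/19)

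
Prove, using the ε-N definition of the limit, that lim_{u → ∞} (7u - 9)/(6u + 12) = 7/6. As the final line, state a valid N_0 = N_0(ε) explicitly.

N_0 = (23/6)/ε

Fix ε > 0. We seek N_0 > 0 such that u > N_0 implies |(7u - 9)/(6u + 12) − (7/6)| < ε.
(7u - 9)/(6u + 12) − (7/6) = (6(7u - 9) − 7(6u + 12)) / (6(6u + 12)) = -138/(6(6u + 12)).
For u > 0 we have 6u + 12 > 6u, so |(7u - 9)/(6u + 12) − (7/6)| = 138/(6(6u + 12)) < 138/(6·6u) = (23/6)/u.
Thus |(7u - 9)/(6u + 12) − (7/6)| < ε whenever u > (23/6)/ε.
Take N_0 = (23/6)/ε. If u > N_0 then |(7u - 9)/(6u + 12) − (7/6)| < (23/6)/u < ε.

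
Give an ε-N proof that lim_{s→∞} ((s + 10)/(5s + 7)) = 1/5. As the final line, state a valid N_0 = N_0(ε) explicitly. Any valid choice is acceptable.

N_0 = (43/25)/ε

Let ε > 0 be given. We seek N_0 > 0 such that s > N_0 implies |(s + 10)/(5s + 7) − (1/5)| < ε.
(s + 10)/(5s + 7) − (1/5) = (5(s + 10) − (5s + 7)) / (5(5s + 7)) = 43/(5(5s + 7)).
For s > 0 we have 5s + 7 > 5s, so |(s + 10)/(5s + 7) − (1/5)| = 43/(5(5s + 7)) < 43/(5·5s) = (43/25)/s.
Thus |(s + 10)/(5s + 7) − (1/5)| < ε whenever s > (43/25)/ε.
Take N_0 = (43/25)/ε. If s > N_0 then |(s + 10)/(5s + 7) − (1/5)| < (43/25)/s < ε.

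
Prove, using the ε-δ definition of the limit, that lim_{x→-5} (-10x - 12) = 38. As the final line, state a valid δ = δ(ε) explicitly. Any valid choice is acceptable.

δ = ε/10

Fix ε > 0. We need δ > 0 so that 0 < |x + 5| < δ implies |(-10x - 12) − 38| < ε.
|(-10x - 12) − 38| = |-10x - 50| = 10|x + 5|.
So 10|x + 5| < ε exactly when |x + 5| < ε/10.
Choosing δ = ε/10 gives |(-10x - 12) − 38| = 10|x + 5| < ε whenever |x + 5| < δ.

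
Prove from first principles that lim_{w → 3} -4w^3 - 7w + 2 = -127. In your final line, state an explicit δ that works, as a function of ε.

Let ε > 0 be given. We want δ > 0 such that 0 < |w − 3| < δ implies |(-4w^3 - 7w + 2) + 127| < ε.
(-4w^3 - 7w + 2) + 127 = -4w^3 - 7w + 129 = (w − 3)(-4w^2 - 12w - 43).
So |(-4w^3 - 7w + 2) + 127| = |w − 3|·|-4w^2 - 12w - 43|.
Require δ ≤ 1. Then |w − 3| < 1 gives |w| < 4, and by the triangle inequality |-4w^2 - 12w - 43| ≤ 4·4^2 + 12·4 + 43 = 155.
Hence |(-4w^3 - 7w + 2) + 127| ≤ 155|w − 3| < ε provided |w − 3| < ε/155.
Take δ = min(1, ε/155). Then 0 < |w − 3| < δ gives both |w − 3| < 1 and |w − 3| < ε/155, so |(-4w^3 - 7w + 2) + 127| < ε.

δ = min(1, ε/155)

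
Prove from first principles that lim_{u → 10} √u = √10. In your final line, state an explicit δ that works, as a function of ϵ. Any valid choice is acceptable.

Let ϵ > 0. We want δ > 0 such that 0 < |u − 10| < δ implies |√u − √10| < ϵ.
Rationalise: √u − √10 = (u − 10)/(√u + √10), so |√u − √10| = |u − 10|/(√u + √10).
Restrict δ ≤ 10 so that |u − 10| < 10 forces u > 0, and then √u + √10 > √10.
Hence |√u − √10| < |u − 10|/√10, which is < ϵ once |u − 10| < √10·ϵ.
Take δ = min(10, √10·ϵ). If 0 < |u − 10| < δ then u > 0 and |√u − √10| < |u − 10|/√10 < ϵ.

δ = min(10, √10·ϵ)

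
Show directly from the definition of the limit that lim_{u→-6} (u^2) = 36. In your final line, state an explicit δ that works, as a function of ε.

Let ε > 0 be given. We seek δ > 0 with 0 < |u + 6| < δ ⇒ |u^2 − 36| < ε.
Factor: u^2 − 36 = (u + 6)(u - 6), so |u^2 − 36| = |u + 6|·|u - 6|.
Restrict δ ≤ 1. Then |u + 6| < 1 gives |u| < 7, so by the triangle inequality |u - 6| ≤ 7 + 6 = 13.
Hence |u^2 − 36| ≤ 13|u + 6|, which is < ε once |u + 6| < ε/13.
Take δ = min(1, ε/13). If 0 < |u + 6| < δ then both bounds hold and |u^2 − 36| ≤ 13|u + 6| < 13·(ε/13) = ε.

δ = min(1, ε/13)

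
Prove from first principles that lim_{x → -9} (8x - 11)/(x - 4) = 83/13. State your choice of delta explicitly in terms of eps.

delta = min(13/2, (169/42)eps)

Fix eps > 0. We want delta > 0 with 0 < |x + 9| < delta ⇒ |(8x - 11)/(x - 4) − (83/13)| < eps.
Combining over a common denominator, (8x - 11)/(x - 4) − (83/13) = [(8x - 11)·(-13) − (-83)·(x - 4)] / [(-13)·(x - 4)] = -21(x + 9) / ((-13)(x - 4)).
So |(8x - 11)/(x - 4) − (83/13)| = 21|x + 9| / (13·|x − 4|).
Restrict delta ≤ 13/2. Then |x + 9| < 13/2 gives |x − 4| = |(x + 9) + (-13)| ≥ 13 − 13/2 = 13/2.
Hence |(8x - 11)/(x - 4) − (83/13)| < 21|x + 9|/(13·(13/2)) = (42/169)|x + 9|, which is < eps once |x + 9| < (169/42)eps.
Take delta = min(13/2, (169/42)eps). Then 0 < |x + 9| < delta forces both bounds, so |(8x - 11)/(x - 4) − (83/13)| < eps.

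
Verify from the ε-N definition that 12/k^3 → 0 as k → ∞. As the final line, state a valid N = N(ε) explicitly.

Suppose ε > 0. For k ≥ 1, |12/k^3 − 0| = 12/k^3.
12/k^3 < ε ⇔ k^3 > 12/ε ⇔ k > (12/ε)^{1/3}.
Take N = (12/ε)^{1/3}. Then k > N implies 12/k^3 < ε.

N = (12/ε)^{1/3}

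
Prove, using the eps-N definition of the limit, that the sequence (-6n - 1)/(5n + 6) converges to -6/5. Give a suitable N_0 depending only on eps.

Let eps > 0 be given. For n ≥ 1, |(-6n - 1)/(5n + 6) + 6/5| = |31|/(5(5n + 6)) = 31/(5(5n + 6)).
Since 5n + 6 ≥ 5n for n ≥ 1, this is ≤ 31/(5·5n) = (31/25)/n.
So |(-6n - 1)/(5n + 6) + 6/5| < eps whenever n > (31/25)/eps.
Take N_0 = (31/25)/eps. If n > N_0 then |(-6n - 1)/(5n + 6) + 6/5| ≤ (31/25)/n < eps.

N_0 = (31/25)/eps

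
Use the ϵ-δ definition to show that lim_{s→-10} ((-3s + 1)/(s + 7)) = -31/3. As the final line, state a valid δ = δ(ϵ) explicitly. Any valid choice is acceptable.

δ = min(3/2, (9/44)ϵ)

Let ϵ > 0 be given. We want δ > 0 with 0 < |s + 10| < δ ⇒ |(-3s + 1)/(s + 7) + 31/3| < ϵ.
Combining over a common denominator, (-3s + 1)/(s + 7) + 31/3 = [(-3s + 1)·(-3) − 31·(s + 7)] / [(-3)·(s + 7)] = -22(s + 10) / ((-3)(s + 7)).
So |(-3s + 1)/(s + 7) + 31/3| = 22|s + 10| / (3·|s + 7|).
Require δ ≤ 3/2, so |s + 7| ≥ |-3| − |s + 10| > 3 − 3/2 = 3/2.
Hence |(-3s + 1)/(s + 7) + 31/3| < 22|s + 10|/(3·(3/2)) = (44/9)|s + 10|, which is < ϵ once |s + 10| < (9/44)ϵ.
Take δ = min(3/2, (9/44)ϵ). Then 0 < |s + 10| < δ forces both bounds, so |(-3s + 1)/(s + 7) + 31/3| < ϵ.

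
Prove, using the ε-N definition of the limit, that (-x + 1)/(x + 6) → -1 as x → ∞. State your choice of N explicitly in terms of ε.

Let ε > 0. We seek N > 0 such that x > N implies |(-x + 1)/(x + 6) + 1| < ε.
(-x + 1)/(x + 6) + 1 = ((-x + 1) − (-1)(x + 6)) / ((x + 6)) = 7/((x + 6)).
For x > 0 we have x + 6 > x, so |(-x + 1)/(x + 6) + 1| = 7/((x + 6)) < 7/(x) = 7/x.
Thus |(-x + 1)/(x + 6) + 1| < ε whenever x > 7/ε.
Take N = 7/ε. If x > N then |(-x + 1)/(x + 6) + 1| < 7/x < ε.

N = 7/ε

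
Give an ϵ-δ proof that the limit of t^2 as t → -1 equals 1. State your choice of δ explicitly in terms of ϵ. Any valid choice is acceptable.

δ = min(2, ϵ/4)

Let ϵ > 0 be given. We seek δ > 0 with 0 < |t + 1| < δ ⇒ |t^2 − 1| < ϵ.
Factor: t^2 − 1 = (t + 1)(t - 1), so |t^2 − 1| = |t + 1|·|t - 1|.
Impose δ ≤ 2 so that |t| < 3; then |t - 1| ≤ 4.
Hence |t^2 − 1| ≤ 4|t + 1|, which is < ϵ once |t + 1| < ϵ/4.
Take δ = min(2, ϵ/4). If 0 < |t + 1| < δ then both bounds hold and |t^2 − 1| ≤ 4|t + 1| < 4·(ϵ/4) = ϵ.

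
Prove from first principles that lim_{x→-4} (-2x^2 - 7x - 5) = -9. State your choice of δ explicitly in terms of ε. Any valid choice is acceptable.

Fix ε > 0. We want δ > 0 such that 0 < |x + 4| < δ implies |(-2x^2 - 7x - 5) + 9| < ε.
(-2x^2 - 7x - 5) + 9 = -2x^2 - 7x + 4 = (x + 4)(-2x + 1).
So |(-2x^2 - 7x - 5) + 9| = |x + 4|·|-2x + 1|.
Require δ ≤ 2. Then |x + 4| < 2 gives |x| < 6, and by the triangle inequality |-2x + 1| ≤ 2·6 + 1 = 13.
Hence |(-2x^2 - 7x - 5) + 9| ≤ 13|x + 4| < ε provided |x + 4| < ε/13.
Choosing δ = min(2, ε/13) ensures both conditions, hence |(-2x^2 - 7x - 5) + 9| < ε.

δ = min(2, ε/13)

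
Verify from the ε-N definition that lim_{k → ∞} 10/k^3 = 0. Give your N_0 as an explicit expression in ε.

N_0 = (10/ε)^{1/3}

Suppose ε > 0. For k ≥ 1, |10/k^3 − 0| = 10/k^3.
10/k^3 < ε ⇔ k^3 > 10/ε ⇔ k > (10/ε)^{1/3}.
Take N_0 = (10/ε)^{1/3}. Then k > N_0 implies 10/k^3 < ε.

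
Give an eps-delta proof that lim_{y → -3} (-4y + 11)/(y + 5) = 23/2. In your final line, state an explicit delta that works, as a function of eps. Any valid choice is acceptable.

Let eps > 0 be given. We want delta > 0 with 0 < |y + 3| < delta ⇒ |(-4y + 11)/(y + 5) − (23/2)| < eps.
Combining over a common denominator, (-4y + 11)/(y + 5) − (23/2) = [(-4y + 11)·2 − 23·(y + 5)] / [2·(y + 5)] = -31(y + 3) / (2(y + 5)).
So |(-4y + 11)/(y + 5) − (23/2)| = 31|y + 3| / (2·|y + 5|).
Restrict delta ≤ 1. Then |y + 3| < 1 gives |y + 5| = |(y + 3) + 2| ≥ 2 − 1 = 1.
Hence |(-4y + 11)/(y + 5) − (23/2)| < 31|y + 3|/(2·1) = (31/2)|y + 3|, which is < eps once |y + 3| < (2/31)eps.
Take delta = min(1, (2/31)eps). Then 0 < |y + 3| < delta forces both bounds, so |(-4y + 11)/(y + 5) − (23/2)| < eps.

delta = min(1, (2/31)eps)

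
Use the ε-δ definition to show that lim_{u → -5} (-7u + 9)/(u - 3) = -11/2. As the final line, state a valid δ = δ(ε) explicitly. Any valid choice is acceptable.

δ = min(4, (8/3)ε)

Let ε > 0. We want δ > 0 with 0 < |u + 5| < δ ⇒ |(-7u + 9)/(u - 3) + 11/2| < ε.
Combining over a common denominator, (-7u + 9)/(u - 3) + 11/2 = [(-7u + 9)·(-8) − 44·(u - 3)] / [(-8)·(u - 3)] = 12(u + 5) / ((-8)(u - 3)).
So |(-7u + 9)/(u - 3) + 11/2| = 12|u + 5| / (8·|u − 3|).
Restrict δ ≤ 4. Then |u + 5| < 4 gives |u − 3| = |(u + 5) + (-8)| ≥ 8 − 4 = 4.
Hence |(-7u + 9)/(u - 3) + 11/2| < 12|u + 5|/(8·4) = (3/8)|u + 5|, which is < ε once |u + 5| < (8/3)ε.
Take δ = min(4, (8/3)ε). Then 0 < |u + 5| < δ forces both bounds, so |(-7u + 9)/(u - 3) + 11/2| < ε.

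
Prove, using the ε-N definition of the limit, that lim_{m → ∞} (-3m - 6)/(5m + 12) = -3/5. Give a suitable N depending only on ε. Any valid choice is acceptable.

N = (6/25)/ε

Suppose ε > 0. For m ≥ 1, |(-3m - 6)/(5m + 12) + 3/5| = |6|/(5(5m + 12)) = 6/(5(5m + 12)).
Since 5m + 12 ≥ 5m for m ≥ 1, this is ≤ 6/(5·5m) = (6/25)/m.
So |(-3m - 6)/(5m + 12) + 3/5| < ε whenever m > (6/25)/ε.
Take N = (6/25)/ε. If m > N then |(-3m - 6)/(5m + 12) + 3/5| ≤ (6/25)/m < ε.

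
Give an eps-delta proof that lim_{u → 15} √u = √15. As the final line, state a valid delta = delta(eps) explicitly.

Let eps > 0. We want delta > 0 such that 0 < |u − 15| < delta implies |√u − √15| < eps.
Multiplying by the conjugate, |√u − √15| = |u − 15|/(√u + √15).
Restrict delta ≤ 15 so that |u − 15| < 15 forces u > 0, and then √u + √15 > √15.
Hence |√u − √15| < |u − 15|/√15, which is < eps once |u − 15| < √15·eps.
Take delta = min(15, √15·eps). If 0 < |u − 15| < delta then u > 0 and |√u − √15| < |u − 15|/√15 < eps.

delta = min(15, √15·eps)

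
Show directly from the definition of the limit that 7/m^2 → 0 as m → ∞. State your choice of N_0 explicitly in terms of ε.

Suppose ε > 0. For m ≥ 1, |7/m^2 − 0| = 7/m^2.
7/m^2 < ε ⇔ m^2 > 7/ε ⇔ m > (7/ε)^{1/2}.
Take N_0 = (7/ε)^{1/2}. Then m > N_0 implies 7/m^2 < ε.

N_0 = (7/ε)^{1/2}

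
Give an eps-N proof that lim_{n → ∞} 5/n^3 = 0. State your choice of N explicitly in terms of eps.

N = (5/eps)^{1/3}

Let eps > 0. For n ≥ 1, |5/n^3 − 0| = 5/n^3.
5/n^3 < eps ⇔ n^3 > 5/eps ⇔ n > (5/eps)^{1/3}.
Take N = (5/eps)^{1/3}. Then n > N implies 5/n^3 < eps.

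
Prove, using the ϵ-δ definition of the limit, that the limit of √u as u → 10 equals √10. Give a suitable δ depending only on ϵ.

δ = min(10, √10·ϵ)

Fix ϵ > 0. We want δ > 0 such that 0 < |u − 10| < δ implies |√u − √10| < ϵ.
Rationalise: √u − √10 = (u − 10)/(√u + √10), so |√u − √10| = |u − 10|/(√u + √10).
Restrict δ ≤ 10 so that |u − 10| < 10 forces u > 0, and then √u + √10 > √10.
Hence |√u − √10| < |u − 10|/√10, which is < ϵ once |u − 10| < √10·ϵ.
Take δ = min(10, √10·ϵ). If 0 < |u − 10| < δ then u > 0 and |√u − √10| < |u − 10|/√10 < ϵ.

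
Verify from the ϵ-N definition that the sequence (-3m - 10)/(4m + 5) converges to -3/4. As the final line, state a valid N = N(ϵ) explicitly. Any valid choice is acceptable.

N = (25/16)/ϵ

Let ϵ > 0. For m ≥ 1, |(-3m - 10)/(4m + 5) + 3/4| = |-25|/(4(4m + 5)) = 25/(4(4m + 5)).
Since 4m + 5 ≥ 4m for m ≥ 1, this is ≤ 25/(4·4m) = (25/16)/m.
So |(-3m - 10)/(4m + 5) + 3/4| < ϵ whenever m > (25/16)/ϵ.
Take N = (25/16)/ϵ. If m > N then |(-3m - 10)/(4m + 5) + 3/4| ≤ (25/16)/m < ϵ.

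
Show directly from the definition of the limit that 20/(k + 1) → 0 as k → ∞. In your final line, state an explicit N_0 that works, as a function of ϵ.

N_0 = 20/ϵ

Fix ϵ > 0. For k ≥ 1, |20/(k + 1) − 0| = 20/(k + 1) ≤ 20/k.
We need 20/k < ϵ, i.e. k > 20/ϵ.
Take N_0 = 20/ϵ. If k > N_0 then |20/(k + 1)| ≤ 20/k < ϵ.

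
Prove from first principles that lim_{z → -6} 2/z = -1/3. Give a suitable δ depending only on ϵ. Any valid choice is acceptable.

Let ϵ > 0. We seek δ > 0 such that 0 < |z + 6| < δ implies |2/z + 1/3| < ϵ.
|2/z + 1/3| = 2·|-6 − z|/(6·|z|) = 2|z + 6|/(6|z|).
Require δ ≤ 3 so that |z| > 6 − 3 = 3, hence 6|z| > 18.
Then |2/z + 1/3| < 2|z + 6|/18, which is < ϵ when |z + 6| < 9ϵ.
Take δ = min(3, 9ϵ). Then 0 < |z + 6| < δ gives both |z + 6| < 3 and |z + 6| < 9ϵ, so |2/z + 1/3| < ϵ.

δ = min(3, 9ϵ)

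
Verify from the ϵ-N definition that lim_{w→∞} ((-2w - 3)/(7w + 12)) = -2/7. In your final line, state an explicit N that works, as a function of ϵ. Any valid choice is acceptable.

Let ϵ > 0. We seek N > 0 such that w > N implies |(-2w - 3)/(7w + 12) + 2/7| < ϵ.
(-2w - 3)/(7w + 12) + 2/7 = (7(-2w - 3) − (-2)(7w + 12)) / (7(7w + 12)) = 3/(7(7w + 12)).
For w > 0 we have 7w + 12 > 7w, so |(-2w - 3)/(7w + 12) + 2/7| = 3/(7(7w + 12)) < 3/(7·7w) = (3/49)/w.
Thus |(-2w - 3)/(7w + 12) + 2/7| < ϵ whenever w > (3/49)/ϵ.
Take N = (3/49)/ϵ. If w > N then |(-2w - 3)/(7w + 12) + 2/7| < (3/49)/w < ϵ.

N = (3/49)/ϵ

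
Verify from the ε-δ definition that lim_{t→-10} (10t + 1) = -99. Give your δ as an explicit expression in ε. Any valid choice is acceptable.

Fix ε > 0. We need δ > 0 so that 0 < |t + 10| < δ implies |(10t + 1) + 99| < ε.
|(10t + 1) + 99| = |10t + 100| = 10|t + 10|.
Thus it suffices that |t + 10| < ε/10.
Choosing δ = ε/10 gives |(10t + 1) + 99| = 10|t + 10| < ε whenever |t + 10| < δ.

δ = ε/10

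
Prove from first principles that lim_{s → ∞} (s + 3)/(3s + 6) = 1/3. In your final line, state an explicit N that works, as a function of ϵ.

Let ϵ > 0. We seek N > 0 such that s > N implies |(s + 3)/(3s + 6) − (1/3)| < ϵ.
(s + 3)/(3s + 6) − (1/3) = (3(s + 3) − (3s + 6)) / (3(3s + 6)) = 3/(3(3s + 6)).
For s > 0 we have 3s + 6 > 3s, so |(s + 3)/(3s + 6) − (1/3)| = 3/(3(3s + 6)) < 3/(3·3s) = (1/3)/s.
Thus |(s + 3)/(3s + 6) − (1/3)| < ϵ whenever s > (1/3)/ϵ.
Take N = (1/3)/ϵ. If s > N then |(s + 3)/(3s + 6) − (1/3)| < (1/3)/s < ϵ.

N = (1/3)/ϵ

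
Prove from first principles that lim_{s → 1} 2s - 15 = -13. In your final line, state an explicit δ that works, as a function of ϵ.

Let ϵ > 0 be given. We need δ > 0 so that 0 < |s − 1| < δ implies |(2s - 15) + 13| < ϵ.
Since (2s - 15) + 13 = 2(s − 1), we have |(2s - 15) + 13| = 2|s − 1|.
So 2|s − 1| < ϵ exactly when |s − 1| < ϵ/2.
Choosing δ = ϵ/2 gives |(2s - 15) + 13| = 2|s − 1| < ϵ whenever |s − 1| < δ.

δ = ϵ/2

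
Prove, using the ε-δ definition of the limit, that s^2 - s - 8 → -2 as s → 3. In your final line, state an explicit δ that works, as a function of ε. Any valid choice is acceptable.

δ = min(2, ε/7)

Let ε > 0. We want δ > 0 such that 0 < |s − 3| < δ implies |(s^2 - s - 8) + 2| < ε.
(s^2 - s - 8) + 2 = s^2 - s - 6 = (s − 3)(s + 2).
So |(s^2 - s - 8) + 2| = |s − 3|·|s + 2|.
Assume first that |s − 3| < 2, so |s| < 5. Then |s + 2| ≤ 5 + 2 = 7.
Hence |(s^2 - s - 8) + 2| ≤ 7|s − 3| < ε provided |s − 3| < ε/7.
Take δ = min(2, ε/7). Then 0 < |s − 3| < δ gives both |s − 3| < 2 and |s − 3| < ε/7, so |(s^2 - s - 8) + 2| < ε.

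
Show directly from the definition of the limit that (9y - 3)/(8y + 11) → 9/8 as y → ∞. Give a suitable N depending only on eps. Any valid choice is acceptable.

N = (123/64)/eps

Fix eps > 0. We seek N > 0 such that y > N implies |(9y - 3)/(8y + 11) − (9/8)| < eps.
(9y - 3)/(8y + 11) − (9/8) = (8(9y - 3) − 9(8y + 11)) / (8(8y + 11)) = -123/(8(8y + 11)).
For y > 0 we have 8y + 11 > 8y, so |(9y - 3)/(8y + 11) − (9/8)| = 123/(8(8y + 11)) < 123/(8·8y) = (123/64)/y.
Thus |(9y - 3)/(8y + 11) − (9/8)| < eps whenever y > (123/64)/eps.
Take N = (123/64)/eps. If y > N then |(9y - 3)/(8y + 11) − (9/8)| < (123/64)/y < eps.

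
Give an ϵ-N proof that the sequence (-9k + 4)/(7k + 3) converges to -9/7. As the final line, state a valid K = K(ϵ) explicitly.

Fix ϵ > 0. For k ≥ 1, |(-9k + 4)/(7k + 3) + 9/7| = |55|/(7(7k + 3)) = 55/(7(7k + 3)).
Since 7k + 3 ≥ 7k for k ≥ 1, this is ≤ 55/(7·7k) = (55/49)/k.
So |(-9k + 4)/(7k + 3) + 9/7| < ϵ whenever k > (55/49)/ϵ.
Take K = (55/49)/ϵ. If k > K then |(-9k + 4)/(7k + 3) + 9/7| ≤ (55/49)/k < ϵ.

K = (55/49)/ϵ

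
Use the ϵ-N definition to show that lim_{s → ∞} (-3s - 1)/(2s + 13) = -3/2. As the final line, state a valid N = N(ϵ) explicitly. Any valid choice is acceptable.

N = (37/4)/ϵ

Let ϵ > 0 be given. We seek N > 0 such that s > N implies |(-3s - 1)/(2s + 13) + 3/2| < ϵ.
(-3s - 1)/(2s + 13) + 3/2 = (2(-3s - 1) − (-3)(2s + 13)) / (2(2s + 13)) = 37/(2(2s + 13)).
For s > 0 we have 2s + 13 > 2s, so |(-3s - 1)/(2s + 13) + 3/2| = 37/(2(2s + 13)) < 37/(2·2s) = (37/4)/s.
Thus |(-3s - 1)/(2s + 13) + 3/2| < ϵ whenever s > (37/4)/ϵ.
Take N = (37/4)/ϵ. If s > N then |(-3s - 1)/(2s + 13) + 3/2| < (37/4)/s < ϵ.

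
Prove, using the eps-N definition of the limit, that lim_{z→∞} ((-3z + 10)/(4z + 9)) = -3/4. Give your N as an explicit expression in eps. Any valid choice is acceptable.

Fix eps > 0. We seek N > 0 such that z > N implies |(-3z + 10)/(4z + 9) + 3/4| < eps.
(-3z + 10)/(4z + 9) + 3/4 = (4(-3z + 10) − (-3)(4z + 9)) / (4(4z + 9)) = 67/(4(4z + 9)).
For z > 0 we have 4z + 9 > 4z, so |(-3z + 10)/(4z + 9) + 3/4| = 67/(4(4z + 9)) < 67/(4·4z) = (67/16)/z.
Thus |(-3z + 10)/(4z + 9) + 3/4| < eps whenever z > (67/16)/eps.
Take N = (67/16)/eps. If z > N then |(-3z + 10)/(4z + 9) + 3/4| < (67/16)/z < eps.

N = (67/16)/eps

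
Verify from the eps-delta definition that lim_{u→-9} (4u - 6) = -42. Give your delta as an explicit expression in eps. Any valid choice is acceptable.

delta = eps/4

Let eps > 0. We need delta > 0 so that 0 < |u + 9| < delta implies |(4u - 6) + 42| < eps.
Since (4u - 6) + 42 = 4(u + 9), we have |(4u - 6) + 42| = 4|u + 9|.
Thus it suffices that |u + 9| < eps/4.
Choosing delta = eps/4 gives |(4u - 6) + 42| = 4|u + 9| < eps whenever |u + 9| < delta.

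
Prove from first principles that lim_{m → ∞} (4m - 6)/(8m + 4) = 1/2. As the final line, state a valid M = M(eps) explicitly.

M = 1/eps

Let eps > 0. For m ≥ 1, |(4m - 6)/(8m + 4) − (1/2)| = |-64|/(8(8m + 4)) = 64/(8(8m + 4)).
Since 8m + 4 ≥ 8m for m ≥ 1, this is ≤ 64/(8·8m) = 1/m.
So |(4m - 6)/(8m + 4) − (1/2)| < eps whenever m > 1/eps.
Take M = 1/eps. If m > M then |(4m - 6)/(8m + 4) − (1/2)| ≤ 1/m < eps.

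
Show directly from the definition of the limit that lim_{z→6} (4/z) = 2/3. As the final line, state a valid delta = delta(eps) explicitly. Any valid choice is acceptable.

delta = min(3, (9/2)eps)

Let eps > 0 be given. We seek delta > 0 such that 0 < |z − 6| < delta implies |4/z − (2/3)| < eps.
|4/z − (2/3)| = 4·|6 − z|/(6·|z|) = 4|z − 6|/(6|z|).
Restrict delta ≤ 3. Then |z − 6| < 3 gives |z| > 3, so 6|z| > 18.
Then |4/z − (2/3)| < 4|z − 6|/18, which is < eps when |z − 6| < (9/2)eps.
Take delta = min(3, (9/2)eps). Then 0 < |z − 6| < delta gives both |z − 6| < 3 and |z − 6| < (9/2)eps, so |4/z − (2/3)| < eps.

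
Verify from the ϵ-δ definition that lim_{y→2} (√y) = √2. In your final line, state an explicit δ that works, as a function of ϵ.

δ = min(2, √2·ϵ)

Fix ϵ > 0. We want δ > 0 such that 0 < |y − 2| < δ implies |√y − √2| < ϵ.
Multiplying by the conjugate, |√y − √2| = |y − 2|/(√y + √2).
Restrict δ ≤ 2 so that |y − 2| < 2 forces y > 0, and then √y + √2 > √2.
Hence |√y − √2| < |y − 2|/√2, which is < ϵ once |y − 2| < √2·ϵ.
Take δ = min(2, √2·ϵ). If 0 < |y − 2| < δ then y > 0 and |√y − √2| < |y − 2|/√2 < ϵ.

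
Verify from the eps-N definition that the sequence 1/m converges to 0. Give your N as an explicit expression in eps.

N = 1/eps

Let eps > 0 be given. For m ≥ 1, |1/m − 0| = 1/(m) ≤ 1/m.
We need 1/m < eps, i.e. m > 1/eps.
Take N = 1/eps. If m > N then |1/m| ≤ 1/m < eps.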